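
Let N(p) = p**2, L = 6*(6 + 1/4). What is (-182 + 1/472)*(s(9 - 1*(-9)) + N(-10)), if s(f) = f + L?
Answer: -26715833/944 ≈ -28301.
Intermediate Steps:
L = 75/2 (L = 6*(6 + 1/4) = 6*(25/4) = 75/2 ≈ 37.500)
s(f) = 75/2 + f (s(f) = f + 75/2 = 75/2 + f)
(-182 + 1/472)*(s(9 - 1*(-9)) + N(-10)) = (-182 + 1/472)*((75/2 + (9 - 1*(-9))) + (-10)**2) = (-182 + 1/472)*((75/2 + (9 + 9)) + 100) = -85903*((75/2 + 18) + 100)/472 = -85903*(111/2 + 100)/472 = -85903/472*311/2 = -26715833/944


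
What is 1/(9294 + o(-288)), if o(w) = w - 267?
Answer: 1/8739 ≈ 0.00011443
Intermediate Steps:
o(w) = -267 + w
1/(9294 + o(-288)) = 1/(9294 + (-267 - 288)) = 1/(9294 - 555) = 1/8739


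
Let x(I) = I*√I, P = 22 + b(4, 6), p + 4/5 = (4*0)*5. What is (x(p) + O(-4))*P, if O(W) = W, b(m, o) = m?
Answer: -104 - 208*I*√5/25 ≈ -104.0 - 18.604*I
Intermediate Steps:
p = -⅘ (p = -⅘ + (4*0)*5 = -⅘ + 0*5 = -⅘ + 0 = -⅘ ≈ -0.80000)
P = 26 (P = 22 + 4 = 26)
x(I) = I^(3/2)
(x(p) + O(-4))*P = ((-⅘)^(3/2) - 4)*26 = (-8*I*√5/25 - 4)*26 = (-4 - 8*I*√5/25)*26 = -104 - 208*I*√5/25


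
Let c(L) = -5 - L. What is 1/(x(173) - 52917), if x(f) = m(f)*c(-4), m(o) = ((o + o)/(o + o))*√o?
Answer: -52917/2800208716 + √173/2800208716 ≈ -1.8893e-5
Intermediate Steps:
m(o) = √o (m(o) = ((2*o)/((2*o)))*√o = ((2*o)*(1/(2*o)))*√o = 1*√o = √o)
x(f) = -√f (x(f) = √f*(-5 - 1*(-4)) = √f*(-5 + 4) = √f*(-1) = -√f)
1/(x(173) - 52917) = 1/(-√173 - 52917) = 1/(-52917 - √173)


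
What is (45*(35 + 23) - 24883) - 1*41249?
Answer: -63522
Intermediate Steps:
(45*(35 + 23) - 24883) - 1*41249 = (45*58 - 24883) - 41249 = (2610 - 24883) - 41249 = -22273 - 41249 = -63522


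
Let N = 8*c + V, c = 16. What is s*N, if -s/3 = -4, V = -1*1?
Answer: 1524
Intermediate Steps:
V = -1
N = 127 (N = 8*16 - 1 = 128 - 1 = 127)
s = 12 (s = -3*(-4) = 12)
s*N = 12*127 = 1524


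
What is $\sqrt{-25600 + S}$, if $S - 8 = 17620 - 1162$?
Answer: $i \sqrt{9134} \approx 95.572 i$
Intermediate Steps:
$S = 16466$ ($S = 8 + \left(17620 - 1162\right) = 8 + 16458 = 16466$)
$\sqrt{-25600 + S} = \sqrt{-25600 + 16466} = \sqrt{-9134} = i \sqrt{9134}$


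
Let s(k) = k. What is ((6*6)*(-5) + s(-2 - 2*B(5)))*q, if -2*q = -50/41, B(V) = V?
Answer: -4800/41 ≈ -117.07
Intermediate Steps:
q = 25/41 (q = -(-25)/41 = -1/2*(-50/41) = 25/41 ≈ 0.60976)
((6*6)*(-5) + s(-2 - 2*B(5)))*q = ((6*6)*(-5) + (-2 - 2*5))*(25/41) = (36*(-5) + (-2 - 10))*(25/41) = (-180 - 12)*(25/41) = -192*25/41 = -4800/41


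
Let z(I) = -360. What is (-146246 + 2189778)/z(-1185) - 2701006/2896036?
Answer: -16815666481/2961855 ≈ -5677.4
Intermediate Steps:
(-146246 + 2189778)/z(-1185) - 2701006/2896036 = (-146246 + 2189778)/(-360) - 2701006/2896036 = 2043532*(-1/360) - 2701006*1/2896036 = -510883/90 - 122773/131638 = -16815666481/2961855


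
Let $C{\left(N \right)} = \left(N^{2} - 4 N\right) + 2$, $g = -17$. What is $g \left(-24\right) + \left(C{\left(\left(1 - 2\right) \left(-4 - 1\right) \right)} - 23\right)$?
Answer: $392$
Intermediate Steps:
$C{\left(N \right)} = 2 + N^{2} - 4 N$
$g \left(-24\right) + \left(C{\left(\left(1 - 2\right) \left(-4 - 1\right) \right)} - 23\right) = \left(-17\right) \left(-24\right) - \left(21 - \left(1 - 2\right)^{2} \left(-4 - 1\right)^{2} + 4 \left(1 - 2\right) \left(-4 - 1\right)\right) = 408 - \left(-4 + 4 \left(-1\right) \left(-5\right)\right) = 408 + \left(\left(2 + 5^{2} - 20\right) - 23\right) = 408 + \left(\left(2 + 25 - 20\right) - 23\right) = 408 + \left(7 - 23\right) = 408 - 16 = 392$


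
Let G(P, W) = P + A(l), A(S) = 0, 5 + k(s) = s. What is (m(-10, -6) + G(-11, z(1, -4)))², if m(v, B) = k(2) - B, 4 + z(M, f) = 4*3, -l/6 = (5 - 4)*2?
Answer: 64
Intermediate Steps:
l = -12 (l = -6*(5 - 4)*2 = -6*2 = -12)
k(s) = -5 + s
z(M, f) = 8 (z(M, f) = -4 + 4*3 = -4 + 12 = 8)
G(P, W) = P (G(P, W) = P + 0 = P)
m(v, B) = -3 - B (m(v, B) = (-5 + 2) - B = -3 - B)
(m(-10, -6) + G(-11, z(1, -4)))² = ((-3 - 1*(-6)) - 11)² = ((-3 + 6) - 11)² = (3 - 11)² = (-8)² = 64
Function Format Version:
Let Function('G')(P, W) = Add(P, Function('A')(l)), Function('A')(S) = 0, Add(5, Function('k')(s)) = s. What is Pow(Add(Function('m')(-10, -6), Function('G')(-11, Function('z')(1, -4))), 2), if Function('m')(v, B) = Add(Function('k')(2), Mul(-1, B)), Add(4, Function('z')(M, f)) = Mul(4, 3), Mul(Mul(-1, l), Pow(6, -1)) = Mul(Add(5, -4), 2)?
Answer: 64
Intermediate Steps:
l = -12 (l = Mul(-6, Mul(Add(5, -4), 2)) = Mul(-6, Mul(1, 2)) = Mul(-6, 2) = -12)
Function('k')(s) = Add(-5, s)
Function('z')(M, f) = 8 (Function('z')(M, f) = Add(-4, Mul(4, 3)) = Add(-4, 12) = 8)
Function('G')(P, W) = P (Function('G')(P, W) = Add(P, 0) = P)
Function('m')(v, B) = Add(-3, Mul(-1, B)) (Function('m')(v, B) = Add(Add(-5, 2), Mul(-1, B)) = Add(-3, Mul(-1, B)))
Pow(Add(Function('m')(-10, -6), Function('G')(-11, Function('z')(1, -4))), 2) = Pow(Add(Add(-3, Mul(-1, -6)), -11), 2) = Pow(Add(Add(-3, 6), -11), 2) = Pow(Add(3, -11), 2) = Pow(-8, 2) = 64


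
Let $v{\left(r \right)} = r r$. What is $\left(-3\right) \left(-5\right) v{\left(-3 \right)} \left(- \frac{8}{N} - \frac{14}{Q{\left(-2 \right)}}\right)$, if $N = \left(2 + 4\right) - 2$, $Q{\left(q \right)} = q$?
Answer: $675$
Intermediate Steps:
$v{\left(r \right)} = r^{2}$
$N = 4$ ($N = 6 - 2 = 4$)
$\left(-3\right) \left(-5\right) v{\left(-3 \right)} \left(- \frac{8}{N} - \frac{14}{Q{\left(-2 \right)}}\right) = \left(-3\right) \left(-5\right) \left(-3\right)^{2} \left(- \frac{8}{4} - \frac{14}{-2}\right) = 15 \cdot 9 \left(\left(-8\right) \frac{1}{4} - -7\right) = 135 \left(-2 + 7\right) = 135 \cdot 5 = 675$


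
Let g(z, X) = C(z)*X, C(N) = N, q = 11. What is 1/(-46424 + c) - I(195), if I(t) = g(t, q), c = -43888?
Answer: -193719241/90312 ≈ -2145.0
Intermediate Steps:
g(z, X) = X*z (g(z, X) = z*X = X*z)
I(t) = 11*t
1/(-46424 + c) - I(195) = 1/(-46424 - 43888) - 11*195 = 1/(-90312) - 1*2145 = -1/90312 - 2145 = -193719241/90312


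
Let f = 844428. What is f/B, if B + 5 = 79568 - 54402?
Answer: 281476/8387 ≈ 33.561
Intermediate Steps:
B = 25161 (B = -5 + (79568 - 54402) = -5 + 25166 = 25161)
f/B = 844428/25161 = 844428*(1/25161) = 281476/8387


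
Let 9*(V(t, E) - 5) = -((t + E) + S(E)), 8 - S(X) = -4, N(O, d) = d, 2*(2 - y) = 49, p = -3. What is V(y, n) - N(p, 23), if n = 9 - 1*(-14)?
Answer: -349/18 ≈ -19.389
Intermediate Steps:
y = -45/2 (y = 2 - ½*49 = 2 - 49/2 = -45/2 ≈ -22.500)
S(X) = 12 (S(X) = 8 - 1*(-4) = 8 + 4 = 12)
n = 23 (n = 9 + 14 = 23)
V(t, E) = 11/3 - E/9 - t/9 (V(t, E) = 5 + (-((t + E) + 12))/9 = 5 + (-((E + t) + 12))/9 = 5 + (-(12 + E + t))/9 = 5 + (-12 - E - t)/9 = 5 + (-4/3 - E/9 - t/9) = 11/3 - E/9 - t/9)
V(y, n) - N(p, 23) = (11/3 - ⅑*23 - ⅑*(-45/2)) - 1*23 = (11/3 - 23/9 + 5/2) - 23 = 65/18 - 23 = -349/18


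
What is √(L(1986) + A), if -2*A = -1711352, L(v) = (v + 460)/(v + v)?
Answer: √3374956285374/1986 ≈ 925.03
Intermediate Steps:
L(v) = (460 + v)/(2*v) (L(v) = (460 + v)/((2*v)) = (460 + v)*(1/(2*v)) = (460 + v)/(2*v))
A = 855676 (A = -½*(-1711352) = 855676)
√(L(1986) + A) = √((½)*(460 + 1986)/1986 + 855676) = √((½)*(1/1986)*2446 + 855676) = √(1223/1986 + 855676) = √(1699373759/1986) = √3374956285374/1986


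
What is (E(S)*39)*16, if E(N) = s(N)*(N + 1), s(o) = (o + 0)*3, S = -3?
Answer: 11232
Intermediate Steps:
s(o) = 3*o (s(o) = o*3 = 3*o)
E(N) = 3*N*(1 + N) (E(N) = (3*N)*(N + 1) = (3*N)*(1 + N) = 3*N*(1 + N))
(E(S)*39)*16 = ((3*(-3)*(1 - 3))*39)*16 = ((3*(-3)*(-2))*39)*16 = (18*39)*16 = 702*16 = 11232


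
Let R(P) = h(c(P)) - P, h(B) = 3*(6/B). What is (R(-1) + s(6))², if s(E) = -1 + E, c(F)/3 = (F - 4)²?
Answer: 24336/625 ≈ 38.938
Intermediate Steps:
c(F) = 3*(-4 + F)² (c(F) = 3*(F - 4)² = 3*(-4 + F)²)
h(B) = 18/B
R(P) = -P + 6/(-4 + P)² (R(P) = 18/((3*(-4 + P)²)) - P = 18*(1/(3*(-4 + P)²)) - P = 6/(-4 + P)² - P = -P + 6/(-4 + P)²)
(R(-1) + s(6))² = ((-1*(-1) + 6/(-4 - 1)²) + (-1 + 6))² = ((1 + 6/(-5)²) + 5)² = ((1 + 6*(1/25)) + 5)² = ((1 + 6/25) + 5)² = (31/25 + 5)² = (156/25)² = 24336/625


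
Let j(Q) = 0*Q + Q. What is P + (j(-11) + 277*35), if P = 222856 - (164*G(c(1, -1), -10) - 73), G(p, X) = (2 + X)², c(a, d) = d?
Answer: 222117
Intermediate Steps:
j(Q) = Q (j(Q) = 0 + Q = Q)
P = 212433 (P = 222856 - (164*(2 - 10)² - 73) = 222856 - (164*(-8)² - 73) = 222856 - (164*64 - 73) = 222856 - (10496 - 73) = 222856 - 1*10423 = 222856 - 10423 = 212433)
P + (j(-11) + 277*35) = 212433 + (-11 + 277*35) = 212433 + (-11 + 9695) = 212433 + 9684 = 222117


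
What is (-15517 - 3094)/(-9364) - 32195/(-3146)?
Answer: 180012093/14729572 ≈ 12.221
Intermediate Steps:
(-15517 - 3094)/(-9364) - 32195/(-3146) = -18611*(-1/9364) - 32195*(-1/3146) = 18611/9364 + 32195/3146 = 180012093/14729572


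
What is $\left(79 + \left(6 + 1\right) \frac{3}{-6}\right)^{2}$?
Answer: $\frac{22801}{4} \approx 5700.3$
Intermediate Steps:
$\left(79 + \left(6 + 1\right) \frac{3}{-6}\right)^{2} = \left(79 + 7 \cdot 3 \left(- \frac{1}{6}\right)\right)^{2} = \left(79 + 7 \left(- \frac{1}{2}\right)\right)^{2} = \left(79 - \frac{7}{2}\right)^{2} = \left(\frac{151}{2}\right)^{2} = \frac{22801}{4}$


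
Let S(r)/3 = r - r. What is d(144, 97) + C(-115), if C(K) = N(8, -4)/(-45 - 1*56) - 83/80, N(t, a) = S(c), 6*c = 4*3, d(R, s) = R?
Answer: 11437/80 ≈ 142.96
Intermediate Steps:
c = 2 (c = (4*3)/6 = (⅙)*12 = 2)
S(r) = 0 (S(r) = 3*(r - r) = 3*0 = 0)
N(t, a) = 0
C(K) = -83/80 (C(K) = 0/(-45 - 1*56) - 83/80 = 0/(-45 - 56) - 83*1/80 = 0/(-101) - 83/80 = 0*(-1/101) - 83/80 = 0 - 83/80 = -83/80)
d(144, 97) + C(-115) = 144 - 83/80 = 11437/80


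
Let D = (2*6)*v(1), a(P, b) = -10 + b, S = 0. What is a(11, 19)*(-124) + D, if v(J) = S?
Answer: -1116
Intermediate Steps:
v(J) = 0
D = 0 (D = (2*6)*0 = 12*0 = 0)
a(11, 19)*(-124) + D = (-10 + 19)*(-124) + 0 = 9*(-124) + 0 = -1116 + 0 = -1116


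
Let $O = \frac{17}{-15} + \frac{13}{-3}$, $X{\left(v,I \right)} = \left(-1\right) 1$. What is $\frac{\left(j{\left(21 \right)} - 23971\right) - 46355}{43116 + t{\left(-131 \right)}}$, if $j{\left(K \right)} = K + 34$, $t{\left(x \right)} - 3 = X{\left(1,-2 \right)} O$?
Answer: $- \frac{1054065}{646867} \approx -1.6295$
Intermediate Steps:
$X{\left(v,I \right)} = -1$
$O = - \frac{82}{15}$ ($O = 17 \left(- \frac{1}{15}\right) + 13 \left(- \frac{1}{3}\right) = - \frac{17}{15} - \frac{13}{3} = - \frac{82}{15} \approx -5.4667$)
$t{\left(x \right)} = \frac{127}{15}$ ($t{\left(x \right)} = 3 - - \frac{82}{15} = 3 + \frac{82}{15} = \frac{127}{15}$)
$j{\left(K \right)} = 34 + K$
$\frac{\left(j{\left(21 \right)} - 23971\right) - 46355}{43116 + t{\left(-131 \right)}} = \frac{\left(\left(34 + 21\right) - 23971\right) - 46355}{43116 + \frac{127}{15}} = \frac{\left(55 - 23971\right) - 46355}{\frac{646867}{15}} = \left(-23916 - 46355\right) \frac{15}{646867} = \left(-70271\right) \frac{15}{646867} = - \frac{1054065}{646867}$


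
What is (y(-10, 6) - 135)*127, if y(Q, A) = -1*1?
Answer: -17272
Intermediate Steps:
y(Q, A) = -1
(y(-10, 6) - 135)*127 = (-1 - 135)*127 = -136*127 = -17272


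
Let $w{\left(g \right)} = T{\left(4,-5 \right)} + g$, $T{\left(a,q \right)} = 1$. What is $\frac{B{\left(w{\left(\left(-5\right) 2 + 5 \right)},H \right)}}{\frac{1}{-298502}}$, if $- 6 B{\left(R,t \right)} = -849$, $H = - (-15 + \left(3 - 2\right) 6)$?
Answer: $-42238033$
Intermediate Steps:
$w{\left(g \right)} = 1 + g$
$H = 9$ ($H = - (-15 + \left(3 - 2\right) 6) = - (-15 + 1 \cdot 6) = - (-15 + 6) = \left(-1\right) \left(-9\right) = 9$)
$B{\left(R,t \right)} = \frac{283}{2}$ ($B{\left(R,t \right)} = \left(- \frac{1}{6}\right) \left(-849\right) = \frac{283}{2}$)
$\frac{B{\left(w{\left(\left(-5\right) 2 + 5 \right)},H \right)}}{\frac{1}{-298502}} = \frac{283}{2 \frac{1}{-298502}} = \frac{283}{2 \left(- \frac{1}{298502}\right)} = \frac{283}{2} \left(-298502\right) = -42238033$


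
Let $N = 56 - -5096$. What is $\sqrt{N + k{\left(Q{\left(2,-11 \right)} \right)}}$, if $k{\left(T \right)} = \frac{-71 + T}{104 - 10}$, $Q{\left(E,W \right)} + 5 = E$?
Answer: $\frac{\sqrt{11379029}}{47} \approx 71.772$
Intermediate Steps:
$Q{\left(E,W \right)} = -5 + E$
$k{\left(T \right)} = - \frac{71}{94} + \frac{T}{94}$ ($k{\left(T \right)} = \frac{-71 + T}{104 - 10} = \frac{-71 + T}{94} = \left(-71 + T\right) \frac{1}{94} = - \frac{71}{94} + \frac{T}{94}$)
$N = 5152$ ($N = 56 + 5096 = 5152$)
$\sqrt{N + k{\left(Q{\left(2,-11 \right)} \right)}} = \sqrt{5152 - \left(\frac{71}{94} - \frac{-5 + 2}{94}\right)} = \sqrt{5152 + \left(- \frac{71}{94} + \frac{1}{94} \left(-3\right)\right)} = \sqrt{5152 - \frac{37}{47}} = \sqrt{\frac{242107}{47}} = \frac{\sqrt{11379029}}{47}$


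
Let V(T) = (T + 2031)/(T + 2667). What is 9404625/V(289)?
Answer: 1390003575/116 ≈ 1.1983e+7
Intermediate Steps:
V(T) = (2031 + T)/(2667 + T)
9404625/V(289) = 9404625/(((2031 + 289)/(2667 + 289))) = 9404625/((2320/2956)) = 9404625/(((1/2956)*2320)) = 9404625/(580/739) = 9404625*(739/580) = 1390003575/116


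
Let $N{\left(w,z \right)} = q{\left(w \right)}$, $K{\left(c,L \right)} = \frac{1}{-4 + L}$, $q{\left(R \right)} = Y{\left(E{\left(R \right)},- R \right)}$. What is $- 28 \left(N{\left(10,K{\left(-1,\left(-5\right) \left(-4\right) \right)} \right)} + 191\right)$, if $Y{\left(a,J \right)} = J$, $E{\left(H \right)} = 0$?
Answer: $-5068$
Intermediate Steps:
$q{\left(R \right)} = - R$
$N{\left(w,z \right)} = - w$
$- 28 \left(N{\left(10,K{\left(-1,\left(-5\right) \left(-4\right) \right)} \right)} + 191\right) = - 28 \left(\left(-1\right) 10 + 191\right) = - 28 \left(-10 + 191\right) = \left(-28\right) 181 = -5068$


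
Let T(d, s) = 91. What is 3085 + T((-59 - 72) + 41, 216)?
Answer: 3176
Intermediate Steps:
3085 + T((-59 - 72) + 41, 216) = 3085 + 91 = 3176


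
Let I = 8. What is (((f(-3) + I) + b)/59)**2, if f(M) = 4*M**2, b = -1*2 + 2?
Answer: 1936/3481 ≈ 0.55616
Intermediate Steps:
b = 0 (b = -2 + 2 = 0)
(((f(-3) + I) + b)/59)**2 = (((4*(-3)**2 + 8) + 0)/59)**2 = (((4*9 + 8) + 0)*(1/59))**2 = (((36 + 8) + 0)*(1/59))**2 = ((44 + 0)*(1/59))**2 = (44*(1/59))**2 = (44/59)**2 = 1936/3481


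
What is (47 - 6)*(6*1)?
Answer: 246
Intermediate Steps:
(47 - 6)*(6*1) = 41*6 = 246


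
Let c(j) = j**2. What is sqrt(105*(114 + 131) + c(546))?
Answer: 7*sqrt(6609) ≈ 569.07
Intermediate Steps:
sqrt(105*(114 + 131) + c(546)) = sqrt(105*(114 + 131) + 546**2) = sqrt(105*245 + 298116) = sqrt(25725 + 298116) = sqrt(323841) = 7*sqrt(6609)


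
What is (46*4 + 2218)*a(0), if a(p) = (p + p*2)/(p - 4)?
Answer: 0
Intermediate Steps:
a(p) = 3*p/(-4 + p) (a(p) = (p + 2*p)/(-4 + p) = (3*p)/(-4 + p) = 3*p/(-4 + p))
(46*4 + 2218)*a(0) = (46*4 + 2218)*(3*0/(-4 + 0)) = (184 + 2218)*(3*0/(-4)) = 2402*(3*0*(-¼)) = 2402*0 = 0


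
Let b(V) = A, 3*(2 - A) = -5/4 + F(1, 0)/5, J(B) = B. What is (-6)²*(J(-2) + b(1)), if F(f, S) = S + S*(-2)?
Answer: 15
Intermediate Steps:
F(f, S) = -S (F(f, S) = S - 2*S = -S)
A = 29/12 (A = 2 - (-5/4 - 1*0/5)/3 = 2 - (-5*¼ + 0*(⅕))/3 = 2 - (-5/4 + 0)/3 = 2 - ⅓*(-5/4) = 2 + 5/12 = 29/12 ≈ 2.4167)
b(V) = 29/12
(-6)²*(J(-2) + b(1)) = (-6)²*(-2 + 29/12) = 36*(5/12) = 15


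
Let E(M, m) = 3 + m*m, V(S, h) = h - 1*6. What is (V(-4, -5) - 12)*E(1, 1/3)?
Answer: -644/9 ≈ -71.556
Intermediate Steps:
V(S, h) = -6 + h (V(S, h) = h - 6 = -6 + h)
E(M, m) = 3 + m**2
(V(-4, -5) - 12)*E(1, 1/3) = ((-6 - 5) - 12)*(3 + (1/3)**2) = (-11 - 12)*(3 + (1/3)**2) = -23*(3 + 1/9) = -23*28/9 = -644/9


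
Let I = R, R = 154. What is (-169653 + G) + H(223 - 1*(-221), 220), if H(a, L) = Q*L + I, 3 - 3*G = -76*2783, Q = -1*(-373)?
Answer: -50806/3 ≈ -16935.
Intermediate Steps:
Q = 373
I = 154
G = 211511/3 (G = 1 - (-76)*2783/3 = 1 - ⅓*(-211508) = 1 + 211508/3 = 211511/3 ≈ 70504.)
H(a, L) = 154 + 373*L (H(a, L) = 373*L + 154 = 154 + 373*L)
(-169653 + G) + H(223 - 1*(-221), 220) = (-169653 + 211511/3) + (154 + 373*220) = -297448/3 + (154 + 82060) = -297448/3 + 82214 = -50806/3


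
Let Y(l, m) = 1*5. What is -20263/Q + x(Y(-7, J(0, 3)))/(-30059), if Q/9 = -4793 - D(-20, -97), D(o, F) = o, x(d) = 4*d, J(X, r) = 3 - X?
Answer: 608226377/1291244463 ≈ 0.47104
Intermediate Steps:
Y(l, m) = 5
Q = -42957 (Q = 9*(-4793 - 1*(-20)) = 9*(-4793 + 20) = 9*(-4773) = -42957)
-20263/Q + x(Y(-7, J(0, 3)))/(-30059) = -20263/(-42957) + (4*5)/(-30059) = -20263*(-1/42957) + 20*(-1/30059) = 20263/42957 - 20/30059 = 608226377/1291244463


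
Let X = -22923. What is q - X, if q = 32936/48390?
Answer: 554638453/24195 ≈ 22924.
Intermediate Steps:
q = 16468/24195 (q = 32936*(1/48390) = 16468/24195 ≈ 0.68064)
q - X = 16468/24195 - 1*(-22923) = 16468/24195 + 22923 = 554638453/24195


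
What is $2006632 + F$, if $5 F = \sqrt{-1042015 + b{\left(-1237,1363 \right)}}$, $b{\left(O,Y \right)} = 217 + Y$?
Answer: $2006632 + \frac{i \sqrt{1040435}}{5} \approx 2.0066 \cdot 10^{6} + 204.0 i$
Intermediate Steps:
$F = \frac{i \sqrt{1040435}}{5}$ ($F = \frac{\sqrt{-1042015 + \left(217 + 1363\right)}}{5} = \frac{\sqrt{-1042015 + 1580}}{5} = \frac{\sqrt{-1040435}}{5} = \frac{i \sqrt{1040435}}{5} \approx 204.0 i$)
$2006632 + F = 2006632 + \frac{i \sqrt{1040435}}{5}$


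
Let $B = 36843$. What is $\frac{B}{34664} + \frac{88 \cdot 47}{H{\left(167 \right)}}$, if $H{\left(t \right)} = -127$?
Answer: $- \frac{138691243}{4402328} \approx -31.504$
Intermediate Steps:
$\frac{B}{34664} + \frac{88 \cdot 47}{H{\left(167 \right)}} = \frac{36843}{34664} + \frac{88 \cdot 47}{-127} = 36843 \cdot \frac{1}{34664} + 4136 \left(- \frac{1}{127}\right) = \frac{36843}{34664} - \frac{4136}{127} = - \frac{138691243}{4402328}$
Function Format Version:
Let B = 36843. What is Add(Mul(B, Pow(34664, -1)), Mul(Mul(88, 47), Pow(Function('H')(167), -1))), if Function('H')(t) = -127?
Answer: Rational(-138691243, 4402328) ≈ -31.504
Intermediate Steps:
Add(Mul(B, Pow(34664, -1)), Mul(Mul(88, 47), Pow(Function('H')(167), -1))) = Add(Mul(36843, Pow(34664, -1)), Mul(Mul(88, 47), Pow(-127, -1))) = Add(Mul(36843, Rational(1, 34664)), Mul(4136, Rational(-1, 127))) = Add(Rational(36843, 34664), Rational(-4136, 127)) = Rational(-138691243, 4402328)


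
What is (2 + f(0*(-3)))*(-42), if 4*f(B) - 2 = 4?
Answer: -147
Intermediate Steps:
f(B) = 3/2 (f(B) = ½ + (¼)*4 = ½ + 1 = 3/2)
(2 + f(0*(-3)))*(-42) = (2 + 3/2)*(-42) = (7/2)*(-42) = -147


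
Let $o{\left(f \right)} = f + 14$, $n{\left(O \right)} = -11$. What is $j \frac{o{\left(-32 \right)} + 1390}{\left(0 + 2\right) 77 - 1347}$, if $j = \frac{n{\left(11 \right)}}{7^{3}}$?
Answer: $\frac{44}{1193} \approx 0.036882$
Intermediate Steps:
$o{\left(f \right)} = 14 + f$
$j = - \frac{11}{343}$ ($j = - \frac{11}{7^{3}} = - \frac{11}{343} \approx -0.03207$)
$j \frac{o{\left(-32 \right)} + 1390}{\left(0 + 2\right) 77 - 1347} = - \frac{11 \frac{\left(14 - 32\right) + 1390}{\left(0 + 2\right) 77 - 1347}}{343} = - \frac{11 \frac{-18 + 1390}{2 \cdot 77 - 1347}}{343} = - \frac{11 \frac{1372}{154 - 1347}}{343} = - \frac{11 \frac{1372}{-1193}}{343} = - \frac{11 \cdot 1372 \left(- \frac{1}{1193}\right)}{343} = \left(- \frac{11}{343}\right) \left(- \frac{1372}{1193}\right) = \frac{44}{1193}$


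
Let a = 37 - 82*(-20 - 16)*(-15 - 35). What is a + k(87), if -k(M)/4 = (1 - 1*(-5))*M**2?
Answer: -329219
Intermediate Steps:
k(M) = -24*M**2 (k(M) = -4*(1 - 1*(-5))*M**2 = -4*(1 + 5)*M**2 = -24*M**2)
a = -147563 (a = 37 - (-2952)*(-50) = 37 - 82*1800 = 37 - 147600 = -147563)
a + k(87) = -147563 - 24*87**2 = -147563 - 24*7569 = -147563 - 181656 = -329219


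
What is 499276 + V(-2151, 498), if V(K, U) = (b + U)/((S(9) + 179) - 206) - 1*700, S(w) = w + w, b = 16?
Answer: 4486670/9 ≈ 4.9852e+5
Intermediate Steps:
S(w) = 2*w
V(K, U) = -6316/9 - U/9 (V(K, U) = (16 + U)/((2*9 + 179) - 206) - 1*700 = (16 + U)/((18 + 179) - 206) - 700 = (16 + U)/(197 - 206) - 700 = (16 + U)/(-9) - 700 = (16 + U)*(-⅑) - 700 = (-16/9 - U/9) - 700 = -6316/9 - U/9)
499276 + V(-2151, 498) = 499276 + (-6316/9 - ⅑*498) = 499276 + (-6316/9 - 166/3) = 499276 - 6814/9 = 4486670/9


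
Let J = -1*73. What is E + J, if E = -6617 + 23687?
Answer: 16997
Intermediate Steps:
J = -73
E = 17070
E + J = 17070 - 73 = 16997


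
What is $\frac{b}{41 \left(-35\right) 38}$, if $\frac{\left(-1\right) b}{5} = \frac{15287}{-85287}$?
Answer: $- \frac{15287}{930140022} \approx -1.6435 \cdot 10^{-5}$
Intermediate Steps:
$b = \frac{76435}{85287}$ ($b = - 5 \frac{15287}{-85287} = - 5 \cdot 15287 \left(- \frac{1}{85287}\right) = \left(-5\right) \left(- \frac{15287}{85287}\right) = \frac{76435}{85287} \approx 0.89621$)
$\frac{b}{41 \left(-35\right) 38} = \frac{76435}{85287 \cdot 41 \left(-35\right) 38} = \frac{76435}{85287 \left(\left(-1435\right) 38\right)} = \frac{76435}{85287 \left(-54530\right)} = \frac{76435}{85287} \left(- \frac{1}{54530}\right) = - \frac{15287}{930140022}$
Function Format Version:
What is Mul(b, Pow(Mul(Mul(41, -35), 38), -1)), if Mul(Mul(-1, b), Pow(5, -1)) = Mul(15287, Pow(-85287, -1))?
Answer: Rational(-15287, 930140022) ≈ -1.6435e-5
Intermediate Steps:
b = Rational(76435, 85287) (b = Mul(-5, Mul(15287, Pow(-85287, -1))) = Mul(-5, Mul(15287, Rational(-1, 85287))) = Mul(-5, Rational(-15287, 85287)) = Rational(76435, 85287) ≈ 0.89621)
Mul(b, Pow(Mul(Mul(41, -35), 38), -1)) = Mul(Rational(76435, 85287), Pow(Mul(Mul(41, -35), 38), -1)) = Mul(Rational(76435, 85287), Pow(Mul(-1435, 38), -1)) = Mul(Rational(76435, 85287), Pow(-54530, -1)) = Mul(Rational(76435, 85287), Rational(-1, 54530)) = Rational(-15287, 930140022)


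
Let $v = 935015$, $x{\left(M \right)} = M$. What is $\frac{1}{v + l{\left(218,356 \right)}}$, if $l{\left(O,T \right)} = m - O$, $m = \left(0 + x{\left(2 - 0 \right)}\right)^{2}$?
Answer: $\frac{1}{934801} \approx 1.0697 \cdot 10^{-6}$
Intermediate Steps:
$m = 4$ ($m = \left(0 + \left(2 - 0\right)\right)^{2} = \left(0 + \left(2 + 0\right)\right)^{2} = \left(0 + 2\right)^{2} = 2^{2} = 4$)
$l{\left(O,T \right)} = 4 - O$
$\frac{1}{v + l{\left(218,356 \right)}} = \frac{1}{935015 + \left(4 - 218\right)} = \frac{1}{935015 - 214} = \frac{1}{934801}$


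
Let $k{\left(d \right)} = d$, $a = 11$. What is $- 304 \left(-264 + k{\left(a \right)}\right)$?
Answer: $76912$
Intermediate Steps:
$- 304 \left(-264 + k{\left(a \right)}\right) = - 304 \left(-264 + 11\right) = \left(-304\right) \left(-253\right) = 76912$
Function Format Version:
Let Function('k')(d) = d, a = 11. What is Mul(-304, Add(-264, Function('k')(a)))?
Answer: 76912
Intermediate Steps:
Mul(-304, Add(-264, Function('k')(a))) = Mul(-304, Add(-264, 11)) = Mul(-304, -253) = 76912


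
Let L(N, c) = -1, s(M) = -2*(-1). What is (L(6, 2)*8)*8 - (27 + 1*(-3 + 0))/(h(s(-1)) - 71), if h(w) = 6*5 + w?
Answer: -824/13 ≈ -63.385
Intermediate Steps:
s(M) = 2
h(w) = 30 + w
(L(6, 2)*8)*8 - (27 + 1*(-3 + 0))/(h(s(-1)) - 71) = -1*8*8 - (27 + 1*(-3 + 0))/((30 + 2) - 71) = -8*8 - (27 + 1*(-3))/(32 - 71) = -64 - (27 - 3)/(-39) = -64 - 24*(-1)/39 = -64 - 1*(-8/13) = -64 + 8/13 = -824/13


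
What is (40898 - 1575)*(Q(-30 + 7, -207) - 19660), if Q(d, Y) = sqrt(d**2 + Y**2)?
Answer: -773090180 + 904429*sqrt(82) ≈ -7.6490e+8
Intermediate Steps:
Q(d, Y) = sqrt(Y**2 + d**2)
(40898 - 1575)*(Q(-30 + 7, -207) - 19660) = (40898 - 1575)*(sqrt((-207)**2 + (-30 + 7)**2) - 19660) = 39323*(sqrt(42849 + (-23)**2) - 19660) = 39323*(sqrt(42849 + 529) - 19660) = 39323*(sqrt(43378) - 19660) = 39323*(23*sqrt(82) - 19660) = 39323*(-19660 + 23*sqrt(82)) = -773090180 + 904429*sqrt(82)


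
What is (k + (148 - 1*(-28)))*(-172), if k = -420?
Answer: 41968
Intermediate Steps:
(k + (148 - 1*(-28)))*(-172) = (-420 + (148 - 1*(-28)))*(-172) = (-420 + (148 + 28))*(-172) = (-420 + 176)*(-172) = -244*(-172) = 41968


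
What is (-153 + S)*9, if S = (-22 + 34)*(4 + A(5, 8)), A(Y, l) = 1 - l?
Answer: -1701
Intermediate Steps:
S = -36 (S = (-22 + 34)*(4 + (1 - 1*8)) = 12*(4 + (1 - 8)) = 12*(4 - 7) = 12*(-3) = -36)
(-153 + S)*9 = (-153 - 36)*9 = -189*9 = -1701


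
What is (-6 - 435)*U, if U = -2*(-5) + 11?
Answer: -9261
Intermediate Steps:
U = 21 (U = 10 + 11 = 21)
(-6 - 435)*U = (-6 - 435)*21 = -441*21 = -9261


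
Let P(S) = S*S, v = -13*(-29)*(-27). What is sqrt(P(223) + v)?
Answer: 5*sqrt(1582) ≈ 198.87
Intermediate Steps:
v = -10179 (v = 377*(-27) = -10179)
P(S) = S**2
sqrt(P(223) + v) = sqrt(223**2 - 10179) = sqrt(49729 - 10179) = sqrt(39550) = 5*sqrt(1582)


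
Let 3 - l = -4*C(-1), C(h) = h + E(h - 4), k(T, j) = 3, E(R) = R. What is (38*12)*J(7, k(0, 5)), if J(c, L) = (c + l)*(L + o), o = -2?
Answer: -6384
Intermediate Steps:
C(h) = -4 + 2*h (C(h) = h + (h - 4) = h + (-4 + h) = -4 + 2*h)
l = -21 (l = 3 - (-4)*(-4 + 2*(-1)) = 3 - (-4)*(-4 - 2) = 3 - (-4)*(-6) = 3 - 1*24 = 3 - 24 = -21)
J(c, L) = (-21 + c)*(-2 + L) (J(c, L) = (c - 21)*(L - 2) = (-21 + c)*(-2 + L))
(38*12)*J(7, k(0, 5)) = (38*12)*(42 - 21*3 - 2*7 + 3*7) = 456*(42 - 63 - 14 + 21) = 456*(-14) = -6384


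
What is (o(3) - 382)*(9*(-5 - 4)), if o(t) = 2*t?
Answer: 30456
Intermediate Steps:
(o(3) - 382)*(9*(-5 - 4)) = (2*3 - 382)*(9*(-5 - 4)) = (6 - 382)*(9*(-9)) = -376*(-81) = 30456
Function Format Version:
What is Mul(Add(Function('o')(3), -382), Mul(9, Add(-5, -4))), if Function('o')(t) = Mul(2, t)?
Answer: 30456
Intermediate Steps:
Mul(Add(Function('o')(3), -382), Mul(9, Add(-5, -4))) = Mul(Add(Mul(2, 3), -382), Mul(9, Add(-5, -4))) = Mul(Add(6, -382), Mul(9, -9)) = Mul(-376, -81) = 30456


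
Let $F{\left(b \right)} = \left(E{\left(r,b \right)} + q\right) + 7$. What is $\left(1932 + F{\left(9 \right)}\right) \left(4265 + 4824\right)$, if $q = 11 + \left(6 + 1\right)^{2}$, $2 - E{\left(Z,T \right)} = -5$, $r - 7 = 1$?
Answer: $18232534$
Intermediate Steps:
$r = 8$ ($r = 7 + 1 = 8$)
$E{\left(Z,T \right)} = 7$ ($E{\left(Z,T \right)} = 2 - -5 = 2 + 5 = 7$)
$q = 60$ ($q = 11 + 7^{2} = 11 + 49 = 60$)
$F{\left(b \right)} = 74$ ($F{\left(b \right)} = \left(7 + 60\right) + 7 = 67 + 7 = 74$)
$\left(1932 + F{\left(9 \right)}\right) \left(4265 + 4824\right) = \left(1932 + 74\right) \left(4265 + 4824\right) = 2006 \cdot 9089 = 18232534$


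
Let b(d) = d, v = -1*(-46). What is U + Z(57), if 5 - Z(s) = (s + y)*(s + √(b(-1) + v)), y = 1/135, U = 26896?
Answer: 1064321/45 - 7696*√5/45 ≈ 23269.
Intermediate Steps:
v = 46
y = 1/135 ≈ 0.0074074
Z(s) = 5 - (1/135 + s)*(s + 3*√5) (Z(s) = 5 - (s + 1/135)*(s + √(-1 + 46)) = 5 - (1/135 + s)*(s + √45) = 5 - (1/135 + s)*(s + 3*√5))
U + Z(57) = 26896 + (5 - 1*57² - √5/45 - 1/135*57 - 3*57*√5) = 26896 + (5 - 1*3249 - √5/45 - 19/45 - 171*√5) = 26896 + (5 - 3249 - √5/45 - 19/45 - 171*√5) = 26896 + (-145999/45 - 7696*√5/45) = 1064321/45 - 7696*√5/45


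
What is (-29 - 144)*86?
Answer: -14878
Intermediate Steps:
(-29 - 144)*86 = -173*86 = -14878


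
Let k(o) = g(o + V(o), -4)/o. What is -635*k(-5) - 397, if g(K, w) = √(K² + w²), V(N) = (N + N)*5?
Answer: -397 + 127*√3041 ≈ 6606.4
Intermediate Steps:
V(N) = 10*N (V(N) = (2*N)*5 = 10*N)
k(o) = √(16 + 121*o²)/o (k(o) = √((o + 10*o)² + (-4)²)/o = √((11*o)² + 16)/o = √(121*o² + 16)/o = √(16 + 121*o²)/o)
-635*k(-5) - 397 = -635*√(16 + 121*(-5)²)/(-5) - 397 = -(-127)*√(16 + 121*25) - 397 = -(-127)*√(16 + 3025) - 397 = -(-127)*√3041 - 397 = 127*√3041 - 397 = -397 + 127*√3041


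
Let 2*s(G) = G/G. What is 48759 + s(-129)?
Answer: 97519/2 ≈ 48760.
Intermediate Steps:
s(G) = ½ (s(G) = (G/G)/2 = (½)*1 = ½)
48759 + s(-129) = 48759 + ½ = 97519/2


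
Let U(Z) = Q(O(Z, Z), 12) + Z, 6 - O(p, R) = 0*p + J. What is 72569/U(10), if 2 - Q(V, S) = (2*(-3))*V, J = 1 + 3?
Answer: 72569/24 ≈ 3023.7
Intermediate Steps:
J = 4
O(p, R) = 2 (O(p, R) = 6 - (0*p + 4) = 6 - (0 + 4) = 6 - 1*4 = 6 - 4 = 2)
Q(V, S) = 2 + 6*V (Q(V, S) = 2 - 2*(-3)*V = 2 - (-6)*V = 2 + 6*V)
U(Z) = 14 + Z (U(Z) = (2 + 6*2) + Z = (2 + 12) + Z = 14 + Z)
72569/U(10) = 72569/(14 + 10) = 72569/24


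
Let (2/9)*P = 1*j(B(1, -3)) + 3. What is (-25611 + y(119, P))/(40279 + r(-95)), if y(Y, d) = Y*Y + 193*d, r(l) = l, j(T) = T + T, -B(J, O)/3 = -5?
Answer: 34421/80368 ≈ 0.42829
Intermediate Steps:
B(J, O) = 15 (B(J, O) = -3*(-5) = 15)
j(T) = 2*T
P = 297/2 (P = 9*(1*(2*15) + 3)/2 = 9*(1*30 + 3)/2 = 9*(30 + 3)/2 = (9/2)*33 = 297/2 ≈ 148.50)
y(Y, d) = Y**2 + 193*d
(-25611 + y(119, P))/(40279 + r(-95)) = (-25611 + (119**2 + 193*(297/2)))/(40279 - 95) = (-25611 + (14161 + 57321/2))/40184 = (-25611 + 85643/2)*(1/40184) = (34421/2)*(1/40184) = 34421/80368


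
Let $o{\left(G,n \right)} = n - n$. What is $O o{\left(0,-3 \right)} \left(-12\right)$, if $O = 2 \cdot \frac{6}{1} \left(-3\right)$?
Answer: $0$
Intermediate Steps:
$O = -36$ ($O = 2 \cdot 6 \cdot 1 \left(-3\right) = 2 \cdot 6 \left(-3\right) = 12 \left(-3\right) = -36$)
$o{\left(G,n \right)} = 0$
$O o{\left(0,-3 \right)} \left(-12\right) = \left(-36\right) 0 \left(-12\right) = 0 \left(-12\right) = 0$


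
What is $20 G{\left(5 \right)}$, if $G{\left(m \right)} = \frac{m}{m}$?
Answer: $20$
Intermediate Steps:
$G{\left(m \right)} = 1$
$20 G{\left(5 \right)} = 20 \cdot 1 = 20$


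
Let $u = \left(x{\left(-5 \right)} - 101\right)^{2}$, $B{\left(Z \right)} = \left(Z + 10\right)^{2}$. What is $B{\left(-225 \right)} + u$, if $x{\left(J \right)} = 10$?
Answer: $54506$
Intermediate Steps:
$B{\left(Z \right)} = \left(10 + Z\right)^{2}$
$u = 8281$ ($u = \left(10 - 101\right)^{2} = \left(-91\right)^{2} = 8281$)
$B{\left(-225 \right)} + u = \left(10 - 225\right)^{2} + 8281 = \left(-215\right)^{2} + 8281 = 46225 + 8281 = 54506$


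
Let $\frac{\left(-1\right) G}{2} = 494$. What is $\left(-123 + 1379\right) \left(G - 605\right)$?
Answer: $-2000808$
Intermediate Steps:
$G = -988$ ($G = \left(-2\right) 494 = -988$)
$\left(-123 + 1379\right) \left(G - 605\right) = \left(-123 + 1379\right) \left(-988 - 605\right) = 1256 \left(-1593\right) = -2000808$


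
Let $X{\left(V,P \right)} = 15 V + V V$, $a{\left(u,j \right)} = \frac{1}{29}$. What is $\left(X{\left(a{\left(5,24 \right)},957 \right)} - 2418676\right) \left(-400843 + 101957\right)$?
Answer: $\frac{607965829826880}{841} \approx 7.2291 \cdot 10^{11}$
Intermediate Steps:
$a{\left(u,j \right)} = \frac{1}{29}$
$X{\left(V,P \right)} = V^{2} + 15 V$ ($X{\left(V,P \right)} = 15 V + V^{2} = V^{2} + 15 V$)
$\left(X{\left(a{\left(5,24 \right)},957 \right)} - 2418676\right) \left(-400843 + 101957\right) = \left(\frac{15 + \frac{1}{29}}{29} - 2418676\right) \left(-400843 + 101957\right) = \left(\frac{1}{29} \cdot \frac{436}{29} - 2418676\right) \left(-298886\right) = \left(\frac{436}{841} - 2418676\right) \left(-298886\right) = \left(- \frac{2034106080}{841}\right) \left(-298886\right) = \frac{607965829826880}{841}$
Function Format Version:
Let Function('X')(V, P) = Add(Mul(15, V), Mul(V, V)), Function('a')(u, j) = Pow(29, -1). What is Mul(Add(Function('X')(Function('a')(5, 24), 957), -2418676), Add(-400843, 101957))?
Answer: Rational(607965829826880, 841) ≈ 7.2291e+11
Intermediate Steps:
Function('a')(u, j) = Rational(1, 29)
Function('X')(V, P) = Add(Pow(V, 2), Mul(15, V)) (Function('X')(V, P) = Add(Mul(15, V), Pow(V, 2)) = Add(Pow(V, 2), Mul(15, V)))
Mul(Add(Function('X')(Function('a')(5, 24), 957), -2418676), Add(-400843, 101957)) = Mul(Add(Mul(Rational(1, 29), Add(15, Rational(1, 29))), -2418676), Add(-400843, 101957)) = Mul(Add(Mul(Rational(1, 29), Rational(436, 29)), -2418676), -298886) = Mul(Add(Rational(436, 841), -2418676), -298886) = Mul(Rational(-2034106080, 841), -298886) = Rational(607965829826880, 841)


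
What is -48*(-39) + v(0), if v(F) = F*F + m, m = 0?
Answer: 1872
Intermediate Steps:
v(F) = F**2 (v(F) = F*F + 0 = F**2 + 0 = F**2)
-48*(-39) + v(0) = -48*(-39) + 0**2 = 1872 + 0 = 1872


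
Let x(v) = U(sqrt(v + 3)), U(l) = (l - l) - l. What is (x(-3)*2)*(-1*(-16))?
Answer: 0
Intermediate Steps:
U(l) = -l (U(l) = 0 - l = -l)
x(v) = -sqrt(3 + v) (x(v) = -sqrt(v + 3) = -sqrt(3 + v))
(x(-3)*2)*(-1*(-16)) = (-sqrt(3 - 3)*2)*(-1*(-16)) = (-sqrt(0)*2)*16 = (-1*0*2)*16 = (0*2)*16 = 0*16 = 0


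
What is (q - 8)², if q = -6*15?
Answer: 9604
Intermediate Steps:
q = -90
(q - 8)² = (-90 - 8)² = (-98)² = 9604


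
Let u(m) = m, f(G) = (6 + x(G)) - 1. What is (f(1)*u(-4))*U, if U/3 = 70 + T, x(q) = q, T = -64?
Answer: -432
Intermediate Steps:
f(G) = 5 + G (f(G) = (6 + G) - 1 = 5 + G)
U = 18 (U = 3*(70 - 64) = 3*6 = 18)
(f(1)*u(-4))*U = ((5 + 1)*(-4))*18 = (6*(-4))*18 = -24*18 = -432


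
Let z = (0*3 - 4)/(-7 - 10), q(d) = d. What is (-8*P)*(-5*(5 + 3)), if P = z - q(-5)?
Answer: 28480/17 ≈ 1675.3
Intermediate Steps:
z = 4/17 (z = (0 - 4)/(-17) = -4*(-1/17) = 4/17 ≈ 0.23529)
P = 89/17 (P = 4/17 - 1*(-5) = 4/17 + 5 = 89/17 ≈ 5.2353)
(-8*P)*(-5*(5 + 3)) = (-8*89/17)*(-5*(5 + 3)) = -(-3560)*8/17 = -712/17*(-40) = 28480/17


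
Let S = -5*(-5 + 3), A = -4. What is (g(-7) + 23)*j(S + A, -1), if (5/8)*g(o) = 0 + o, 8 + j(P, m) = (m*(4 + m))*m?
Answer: -59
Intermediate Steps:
S = 10 (S = -5*(-2) = 10)
j(P, m) = -8 + m**2*(4 + m) (j(P, m) = -8 + (m*(4 + m))*m = -8 + m**2*(4 + m))
g(o) = 8*o/5 (g(o) = 8*(0 + o)/5 = 8*o/5)
(g(-7) + 23)*j(S + A, -1) = ((8/5)*(-7) + 23)*(-8 + (-1)**3 + 4*(-1)**2) = (-56/5 + 23)*(-8 - 1 + 4*1) = 59*(-8 - 1 + 4)/5 = (59/5)*(-5) = -59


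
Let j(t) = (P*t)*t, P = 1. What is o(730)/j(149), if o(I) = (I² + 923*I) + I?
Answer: 1207420/22201 ≈ 54.386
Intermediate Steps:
o(I) = I² + 924*I
j(t) = t² (j(t) = (1*t)*t = t*t = t²)
o(730)/j(149) = (730*(924 + 730))/(149²) = (730*1654)/22201 = 1207420*(1/22201) = 1207420/22201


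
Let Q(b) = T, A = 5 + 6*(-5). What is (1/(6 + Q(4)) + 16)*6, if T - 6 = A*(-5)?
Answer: 13158/137 ≈ 96.044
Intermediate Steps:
A = -25 (A = 5 - 30 = -25)
T = 131 (T = 6 - 25*(-5) = 6 + 125 = 131)
Q(b) = 131
(1/(6 + Q(4)) + 16)*6 = (1/(6 + 131) + 16)*6 = (1/137 + 16)*6 = (2193/137)*6 = 13158/137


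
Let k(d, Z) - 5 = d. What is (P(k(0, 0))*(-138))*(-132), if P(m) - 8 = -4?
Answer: 72864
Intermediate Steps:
k(d, Z) = 5 + d
P(m) = 4 (P(m) = 8 - 4 = 4)
(P(k(0, 0))*(-138))*(-132) = (4*(-138))*(-132) = -552*(-132) = 72864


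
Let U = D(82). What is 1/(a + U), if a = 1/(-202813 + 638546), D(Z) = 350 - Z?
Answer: 435733/116776445 ≈ 0.0037313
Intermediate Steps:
a = 1/435733 ≈ 2.2950e-6
U = 268 (U = 350 - 1*82 = 350 - 82 = 268)
1/(a + U) = 1/(1/435733 + 268) = 1/(116776445/435733) = 435733/116776445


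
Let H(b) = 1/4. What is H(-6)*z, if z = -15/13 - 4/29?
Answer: -487/1508 ≈ -0.32294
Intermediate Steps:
H(b) = 1/4
z = -487/377 (z = -15*1/13 - 4*1/29 = -15/13 - 4/29 = -487/377 ≈ -1.2918)
H(-6)*z = (1/4)*(-487/377) = -487/1508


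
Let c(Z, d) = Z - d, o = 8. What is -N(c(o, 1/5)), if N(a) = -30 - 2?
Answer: 32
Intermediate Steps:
N(a) = -32
-N(c(o, 1/5)) = -1*(-32) = 32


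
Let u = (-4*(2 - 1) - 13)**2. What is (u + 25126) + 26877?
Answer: 52292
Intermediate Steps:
u = 289 (u = (-4*1 - 13)**2 = (-4 - 13)**2 = (-17)**2 = 289)
(u + 25126) + 26877 = (289 + 25126) + 26877 = 25415 + 26877 = 52292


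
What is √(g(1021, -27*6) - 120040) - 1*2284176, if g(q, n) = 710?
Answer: -2284176 + I*√119330 ≈ -2.2842e+6 + 345.44*I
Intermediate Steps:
√(g(1021, -27*6) - 120040) - 1*2284176 = √(710 - 120040) - 1*2284176 = √(-119330) - 2284176 = I*√119330 - 2284176 = -2284176 + I*√119330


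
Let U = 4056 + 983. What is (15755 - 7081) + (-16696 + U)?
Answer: -2983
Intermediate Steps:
U = 5039
(15755 - 7081) + (-16696 + U) = (15755 - 7081) + (-16696 + 5039) = 8674 - 11657 = -2983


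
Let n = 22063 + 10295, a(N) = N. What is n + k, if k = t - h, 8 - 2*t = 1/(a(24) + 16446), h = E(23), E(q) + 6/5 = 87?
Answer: 1063178027/32940 ≈ 32276.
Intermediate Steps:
E(q) = 429/5 (E(q) = -6/5 + 87 = 429/5)
h = 429/5 ≈ 85.800
t = 131759/32940 (t = 4 - 1/(2*(24 + 16446)) = 4 - ½/16470 = 4 - ½*1/16470 = 4 - 1/32940 = 131759/32940 ≈ 4.0000)
n = 32358
k = -2694493/32940 (k = 131759/32940 - 1*429/5 = 131759/32940 - 429/5 = -2694493/32940 ≈ -81.800)
n + k = 32358 - 2694493/32940 = 1063178027/32940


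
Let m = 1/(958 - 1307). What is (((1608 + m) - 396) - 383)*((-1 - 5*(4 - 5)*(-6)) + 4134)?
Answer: 1187079960/349 ≈ 3.4014e+6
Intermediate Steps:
m = -1/349 (m = 1/(-349) = -1/349 ≈ -0.0028653)
(((1608 + m) - 396) - 383)*((-1 - 5*(4 - 5)*(-6)) + 4134) = (((1608 - 1/349) - 396) - 383)*((-1 - 5*(4 - 5)*(-6)) + 4134) = ((561191/349 - 396) - 383)*((-1 - 5*(-1)*(-6)) + 4134) = (422987/349 - 383)*((-1 + 5*(-6)) + 4134) = 289320*((-1 - 30) + 4134)/349 = 289320*(-31 + 4134)/349 = (289320/349)*4103 = 1187079960/349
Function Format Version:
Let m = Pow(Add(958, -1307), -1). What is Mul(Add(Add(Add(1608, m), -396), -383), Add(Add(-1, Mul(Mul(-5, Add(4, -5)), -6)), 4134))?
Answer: Rational(1187079960, 349) ≈ 3.4014e+6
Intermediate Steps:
m = Rational(-1, 349) (m = Pow(-349, -1) = Rational(-1, 349) ≈ -0.0028653)
Mul(Add(Add(Add(1608, m), -396), -383), Add(Add(-1, Mul(Mul(-5, Add(4, -5)), -6)), 4134)) = Mul(Add(Add(Add(1608, Rational(-1, 349)), -396), -383), Add(Add(-1, Mul(Mul(-5, Add(4, -5)), -6)), 4134)) = Mul(Add(Add(Rational(561191, 349), -396), -383), Add(Add(-1, Mul(Mul(-5, -1), -6)), 4134)) = Mul(Add(Rational(422987, 349), -383), Add(Add(-1, Mul(5, -6)), 4134)) = Mul(Rational(289320, 349), Add(Add(-1, -30), 4134)) = Mul(Rational(289320, 349), Add(-31, 4134)) = Mul(Rational(289320, 349), 4103) = Rational(1187079960, 349)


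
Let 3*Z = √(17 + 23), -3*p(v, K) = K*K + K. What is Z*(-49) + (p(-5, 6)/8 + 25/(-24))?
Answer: -67/24 - 98*√10/3 ≈ -106.09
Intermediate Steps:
p(v, K) = -K/3 - K²/3 (p(v, K) = -(K*K + K)/3 = -(K² + K)/3 = -(K + K²)/3 = -K/3 - K²/3)
Z = 2*√10/3 (Z = √(17 + 23)/3 = √40/3 = (2*√10)/3 = 2*√10/3 ≈ 2.1082)
Z*(-49) + (p(-5, 6)/8 + 25/(-24)) = (2*√10/3)*(-49) + (-⅓*6*(1 + 6)/8 + 25/(-24)) = -98*√10/3 + (-⅓*6*7*(⅛) + 25*(-1/24)) = -98*√10/3 + (-14*⅛ - 25/24) = -98*√10/3 + (-7/4 - 25/24) = -98*√10/3 - 67/24 = -67/24 - 98*√10/3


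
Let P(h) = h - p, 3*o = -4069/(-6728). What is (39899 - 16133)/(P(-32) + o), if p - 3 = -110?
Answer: 479692944/1517869 ≈ 316.03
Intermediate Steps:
p = -107 (p = 3 - 110 = -107)
o = 4069/20184 (o = (-4069/(-6728))/3 = (-4069*(-1/6728))/3 = (⅓)*(4069/6728) = 4069/20184 ≈ 0.20160)
P(h) = 107 + h (P(h) = h - 1*(-107) = h + 107 = 107 + h)
(39899 - 16133)/(P(-32) + o) = (39899 - 16133)/((107 - 32) + 4069/20184) = 23766/(75 + 4069/20184) = 23766/(1517869/20184) = 23766*(20184/1517869) = 479692944/1517869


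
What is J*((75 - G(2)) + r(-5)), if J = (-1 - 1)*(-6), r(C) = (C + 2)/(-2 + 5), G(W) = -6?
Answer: 960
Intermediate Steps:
r(C) = ⅔ + C/3 (r(C) = (2 + C)/3 = (2 + C)*(⅓) = ⅔ + C/3)
J = 12 (J = -2*(-6) = 12)
J*((75 - G(2)) + r(-5)) = 12*((75 - 1*(-6)) + (⅔ + (⅓)*(-5))) = 12*((75 + 6) + (⅔ - 5/3)) = 12*(81 - 1) = 12*80 = 960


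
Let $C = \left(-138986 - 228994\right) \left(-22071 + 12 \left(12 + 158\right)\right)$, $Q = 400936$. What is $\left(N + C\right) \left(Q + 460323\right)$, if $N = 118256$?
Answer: $6348448294135724$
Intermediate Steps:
$C = 7371007380$ ($C = - 367980 \left(-22071 + 12 \cdot 170\right) = - 367980 \left(-22071 + 2040\right) = \left(-367980\right) \left(-20031\right) = 7371007380$)
$\left(N + C\right) \left(Q + 460323\right) = \left(118256 + 7371007380\right) \left(400936 + 460323\right) = 7371125636 \cdot 861259 = 6348448294135724$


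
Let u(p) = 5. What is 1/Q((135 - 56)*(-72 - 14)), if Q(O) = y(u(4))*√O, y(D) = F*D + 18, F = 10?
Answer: -I*√6794/461992 ≈ -0.00017841*I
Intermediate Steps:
y(D) = 18 + 10*D (y(D) = 10*D + 18 = 18 + 10*D)
Q(O) = 68*√O (Q(O) = (18 + 10*5)*√O = (18 + 50)*√O = 68*√O)
1/Q((135 - 56)*(-72 - 14)) = 1/(68*√((135 - 56)*(-72 - 14))) = 1/(68*√(79*(-86))) = 1/(68*√(-6794)) = 1/(68*(I*√6794)) = 1/(68*I*√6794) = -I*√6794/461992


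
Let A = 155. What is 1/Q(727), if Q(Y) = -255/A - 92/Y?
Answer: -22537/39929 ≈ -0.56443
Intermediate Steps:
Q(Y) = -51/31 - 92/Y (Q(Y) = -255/155 - 92/Y = -255*1/155 - 92/Y = -51/31 - 92/Y)
1/Q(727) = 1/(-51/31 - 92/727) = 1/(-39929/22537) = -22537/39929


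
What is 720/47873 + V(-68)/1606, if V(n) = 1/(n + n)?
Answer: 157211647/10456229168 ≈ 0.015035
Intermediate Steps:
V(n) = 1/(2*n)
720/47873 + V(-68)/1606 = 720/47873 + ((½)/(-68))/1606 = 720*(1/47873) + ((½)*(-1/68))*(1/1606) = 720/47873 - 1/136*1/1606 = 720/47873 - 1/218416 = 157211647/10456229168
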